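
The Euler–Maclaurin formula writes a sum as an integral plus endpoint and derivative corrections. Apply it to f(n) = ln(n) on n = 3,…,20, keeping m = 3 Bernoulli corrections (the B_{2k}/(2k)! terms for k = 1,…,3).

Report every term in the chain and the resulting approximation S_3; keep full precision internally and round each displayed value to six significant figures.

∫_3^20 ln(x) dx evaluates to 39.6188.
Endpoint term: (f(3) + f(20))/2 = (1.09861 + 2.99573)/2 = 2.04717.
Integral + boundary = 41.6660.
Correction k=1: B_{2}/2! · (f^{(1)}(20) − f^{(1)}(3)) = 1/12 · (0.0500000 − 0.333333) = -0.0236111.
After k=1: 41.6424.
Correction k=2: B_{4}/4! · (f^{(3)}(20) − f^{(3)}(3)) = −1/720 · (0.000250000 − 0.0740741) = 0.000102533.
After k=2: 41.6425.
Correction k=3: B_{6}/6! · (f^{(5)}(20) − f^{(5)}(3)) = 1/30240 · (7.50000e-06 − 0.0987654) = -3.26580e-06.

S_3 ≈ 41.6425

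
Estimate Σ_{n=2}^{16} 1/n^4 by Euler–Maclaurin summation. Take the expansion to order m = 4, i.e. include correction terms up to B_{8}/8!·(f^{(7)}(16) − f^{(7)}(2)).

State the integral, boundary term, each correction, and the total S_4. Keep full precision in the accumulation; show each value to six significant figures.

∫_2^16 1/x^4 dx evaluates to 0.0415853.
Endpoint term: (f(2) + f(16))/2 = (0.0625000 + 1.52588e-05)/2 = 0.0312576.
Running total after boundary: 0.0728429.
k=1: B_{2}/(2)! × [f^{(1)}(16) − f^{(1)}(2)] = 1/12 × (-3.81470e-06 − (-0.125000)) = 0.0104163.
Partial sum through k=1: 0.0832593.
k=2: B_{4}/(4)! × [f^{(3)}(16) − f^{(3)}(2)] = −1/720 × (-4.47035e-07 − (-0.937500)) = -0.00130208.
Partial sum through k=2: 0.0819572.
k=3: B_{6}/(6)! × [f^{(5)}(16) − f^{(5)}(2)] = 1/30240 × (-9.77889e-08 − (-13.1250)) = 0.000434028.
Partial sum through k=3: 0.0823912.
k=4: B_{8}/(8)! × [f^{(7)}(16) − f^{(7)}(2)] = −1/1209600 × (-3.43789e-08 − (-295.312)) = -0.000244141.

S_4 ≈ 0.0821471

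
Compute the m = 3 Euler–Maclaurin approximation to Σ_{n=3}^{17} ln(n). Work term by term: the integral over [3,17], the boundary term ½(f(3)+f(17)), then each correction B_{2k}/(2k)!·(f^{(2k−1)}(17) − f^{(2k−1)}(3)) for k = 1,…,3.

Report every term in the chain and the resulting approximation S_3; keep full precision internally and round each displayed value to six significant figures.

S_3 ≈ 32.8119

The integral term ∫_3^17 ln(x) dx = 30.8688.
Endpoint term: (f(3) + f(17))/2 = (1.09861 + 2.83321)/2 = 1.96591.
So far: 32.8347.
Correction k=1: B_{2}/2! · (f^{(1)}(17) − f^{(1)}(3)) = 1/12 · (0.0588235 − 0.333333) = -0.0228758.
Partial sum through k=1: 32.8118.
Correction k=2: B_{4}/4! · (f^{(3)}(17) − f^{(3)}(3)) = −1/720 · (0.000407083 − 0.0740741) = 0.000102315.
Partial sum through k=2: 32.8119.
Correction k=3: B_{6}/6! · (f^{(5)}(17) − f^{(5)}(3)) = 1/30240 · (1.69031e-05 − 0.0987654) = -3.26549e-06.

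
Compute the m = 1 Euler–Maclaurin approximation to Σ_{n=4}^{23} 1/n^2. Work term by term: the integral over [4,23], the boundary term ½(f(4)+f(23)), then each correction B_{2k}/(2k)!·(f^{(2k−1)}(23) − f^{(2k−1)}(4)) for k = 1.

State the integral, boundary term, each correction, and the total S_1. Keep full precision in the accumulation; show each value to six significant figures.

S_1 ≈ 0.241307

∫_4^23 1/x^2 dx evaluates to 0.206522.
Endpoint term: (f(4) + f(23))/2 = (0.0625000 + 0.00189036)/2 = 0.0321952.
Running total after boundary: 0.238717.
Order-1 term: 1/12 · (-0.000164379 − (-0.0312500)) = 0.00259047.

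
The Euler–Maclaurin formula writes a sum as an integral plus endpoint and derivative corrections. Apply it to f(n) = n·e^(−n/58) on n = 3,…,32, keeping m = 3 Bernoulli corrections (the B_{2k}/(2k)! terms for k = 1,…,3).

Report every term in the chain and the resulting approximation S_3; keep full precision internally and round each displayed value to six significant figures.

The integral term ∫_3^32 x·e^(−x/58) dx = 353.162.
Boundary: ½(f(3) + f(32)) = ½(2.84877 + 18.4306) = 10.6397.
Integral + boundary = 363.802.
Order-1 term: 1/12 · (0.258187 − 0.900474) = -0.0535239.
Partial sum through k=1: 363.748.
Order-2 term: −1/720 · (0.000419173 − 0.000832240) = 5.73704e-07.
Partial sum through k=2: 363.748.
Order-3 term: 1/30240 · (2.26396e-07 − 4.15220e-07) = -6.24418e-12.

S_3 ≈ 363.748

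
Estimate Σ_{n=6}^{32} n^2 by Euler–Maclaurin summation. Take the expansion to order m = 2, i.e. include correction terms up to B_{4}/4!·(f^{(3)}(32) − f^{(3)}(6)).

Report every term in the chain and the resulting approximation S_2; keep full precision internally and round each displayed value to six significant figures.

The integral term ∫_6^32 x^2 dx = 10850.7.
Boundary: ½(f(6) + f(32)) = ½(36.0000 + 1024.00) = 530.000.
So far: 11380.7.
k=1: B_{2}/(2)! × [f^{(1)}(32) − f^{(1)}(6)] = 1/12 × (64.0000 − 12.0000) = 4.33333.
Running total after k=1: 11385.0.
k=2: B_{4}/(4)! × [f^{(3)}(32) − f^{(3)}(6)] = −1/720 × (0.00000 − 0.00000) = 0.00000.

S_2 ≈ 11385.0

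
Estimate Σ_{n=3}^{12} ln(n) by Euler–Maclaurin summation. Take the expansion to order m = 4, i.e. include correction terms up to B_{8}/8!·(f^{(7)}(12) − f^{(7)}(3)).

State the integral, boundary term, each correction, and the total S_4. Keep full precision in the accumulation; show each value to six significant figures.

∫_3^12 ln(x) dx evaluates to 17.5230.
Endpoint term: (f(3) + f(12))/2 = (1.09861 + 2.48491)/2 = 1.79176.
Integral + boundary = 19.3148.
k=1: B_{2}/(2)! × [f^{(1)}(12) − f^{(1)}(3)] = 1/12 × (0.0833333 − 0.333333) = -0.0208333.
Running total after k=1: 19.2940.
k=2: B_{4}/(4)! × [f^{(3)}(12) − f^{(3)}(3)] = −1/720 × (0.00115741 − 0.0740741) = 0.000101273.
Running total after k=2: 19.2941.
k=3: B_{6}/(6)! × [f^{(5)}(12) − f^{(5)}(3)] = 1/30240 × (9.64506e-05 − 0.0987654) = -3.26286e-06.
Running total after k=3: 19.2941.
k=4: B_{8}/(8)! × [f^{(7)}(12) − f^{(7)}(3)] = −1/1209600 × (2.00939e-05 − 0.329218) = 2.72154e-07.

S_4 ≈ 19.2941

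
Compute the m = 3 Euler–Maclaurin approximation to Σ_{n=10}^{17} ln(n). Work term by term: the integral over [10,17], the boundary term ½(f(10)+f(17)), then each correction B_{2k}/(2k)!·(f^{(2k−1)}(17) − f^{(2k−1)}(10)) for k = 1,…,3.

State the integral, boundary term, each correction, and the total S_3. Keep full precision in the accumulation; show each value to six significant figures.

S_3 ≈ 20.7032

∫_10^17 ln(x) dx evaluates to 18.1388.
½[f(10) + f(17)] = ½[2.30259 + 2.83321] = 2.56790.
Integral + boundary = 20.7067.
Order-1 term: 1/12 · (0.0588235 − 0.100000) = -0.00343137.
Partial sum through k=1: 20.7032.
Order-2 term: −1/720 · (0.000407083 − 0.00200000) = 2.21238e-06.
Partial sum through k=2: 20.7032.
Order-3 term: 1/30240 · (1.69031e-05 − 0.000240000) = -7.37754e-09.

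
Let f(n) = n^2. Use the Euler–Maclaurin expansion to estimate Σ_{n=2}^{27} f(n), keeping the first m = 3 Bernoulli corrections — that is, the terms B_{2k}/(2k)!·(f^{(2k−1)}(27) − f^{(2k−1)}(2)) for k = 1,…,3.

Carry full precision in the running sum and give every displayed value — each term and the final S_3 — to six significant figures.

S_3 ≈ 6929.00

Integral: ∫_2^27 x^2 dx = 6558.33.
½[f(2) + f(27)] = ½[4.00000 + 729.000] = 366.500.
Integral + boundary = 6924.83.
Order-1 term: 1/12 · (54.0000 − 4.00000) = 4.16667.
Partial sum through k=1: 6929.00.
Order-2 term: −1/720 · (0.00000 − 0.00000) = 0.00000.
Partial sum through k=2: 6929.00.
Order-3 term: 1/30240 · (0.00000 − 0.00000) = 0.00000.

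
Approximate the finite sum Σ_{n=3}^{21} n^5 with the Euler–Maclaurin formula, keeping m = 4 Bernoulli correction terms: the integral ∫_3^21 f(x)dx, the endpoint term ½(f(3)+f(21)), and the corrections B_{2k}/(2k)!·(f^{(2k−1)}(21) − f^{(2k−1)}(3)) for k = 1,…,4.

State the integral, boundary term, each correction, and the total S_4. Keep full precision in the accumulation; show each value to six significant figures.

Integral: ∫_3^21 x^5 dx = 1.42942e+07.
Endpoint term: (f(3) + f(21))/2 = (243.000 + 4.08410e+06)/2 = 2.04217e+06.
Running total after boundary: 1.63364e+07.
Order-1 term: 1/12 · (972405 − 405.000) = 81000.0.
Partial sum through k=1: 1.64174e+07.
Order-2 term: −1/720 · (26460.0 − 540.000) = -36.0000.
Partial sum through k=2: 1.64174e+07.
Order-3 term: 1/30240 · (120.000 − 120.000) = 0.00000.
Partial sum through k=3: 1.64174e+07.
Order-4 term: −1/1209600 · (0.00000 − 0.00000) = 0.00000.

S_4 ≈ 1.64174e+07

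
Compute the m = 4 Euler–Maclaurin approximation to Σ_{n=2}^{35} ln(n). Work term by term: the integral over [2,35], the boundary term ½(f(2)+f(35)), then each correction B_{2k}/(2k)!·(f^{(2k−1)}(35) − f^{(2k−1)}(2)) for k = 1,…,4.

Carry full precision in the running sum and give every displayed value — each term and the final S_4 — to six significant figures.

S_4 ≈ 92.1362

∫_2^35 ln(x) dx evaluates to 90.0509.
Boundary: ½(f(2) + f(35)) = ½(0.693147 + 3.55535) = 2.12425.
So far: 92.1751.
Order-1 term: 1/12 · (0.0285714 − 0.500000) = -0.0392857.
Partial sum through k=1: 92.1358.
Order-2 term: −1/720 · (4.66472e-05 − 0.250000) = 0.000347157.
Partial sum through k=2: 92.1362.
Order-3 term: 1/30240 · (4.56952e-07 − 0.750000) = -2.48016e-05.
Partial sum through k=3: 92.1362.
Order-4 term: −1/1209600 · (1.11907e-08 − 5.62500) = 4.65030e-06.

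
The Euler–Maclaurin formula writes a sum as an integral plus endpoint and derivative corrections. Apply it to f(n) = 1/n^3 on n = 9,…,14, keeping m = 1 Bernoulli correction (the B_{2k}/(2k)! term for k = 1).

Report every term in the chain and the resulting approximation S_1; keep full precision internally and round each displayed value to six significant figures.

∫_9^14 1/x^3 dx evaluates to 0.00362182.
Endpoint term: (f(9) + f(14))/2 = (0.00137174 + 0.000364431)/2 = 0.000868087.
So far: 0.00448991.
Order-1 term: 1/12 · (-7.80925e-05 − (-0.000457247)) = 3.15962e-05.

S_1 ≈ 0.00452150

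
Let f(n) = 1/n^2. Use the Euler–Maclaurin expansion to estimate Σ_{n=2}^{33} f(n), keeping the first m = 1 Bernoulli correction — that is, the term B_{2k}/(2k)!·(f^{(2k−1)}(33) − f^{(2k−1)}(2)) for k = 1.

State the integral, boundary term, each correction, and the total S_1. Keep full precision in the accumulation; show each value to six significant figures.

S_1 ≈ 0.615985

The integral term ∫_2^33 1/x^2 dx = 0.469697.
Boundary: ½(f(2) + f(33)) = ½(0.250000 + 0.000918274) = 0.125459.
Integral + boundary = 0.595156.
Correction k=1: B_{2}/2! · (f^{(1)}(33) − f^{(1)}(2)) = 1/12 · (-5.56529e-05 − (-0.250000)) = 0.0208287.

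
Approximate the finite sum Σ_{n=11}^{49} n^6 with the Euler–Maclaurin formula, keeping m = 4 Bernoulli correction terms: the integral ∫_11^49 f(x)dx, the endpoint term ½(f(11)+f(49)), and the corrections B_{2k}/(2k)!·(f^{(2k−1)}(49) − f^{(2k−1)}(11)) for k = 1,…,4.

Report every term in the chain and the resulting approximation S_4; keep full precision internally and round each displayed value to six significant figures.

The integral term ∫_11^49 x^6 dx = 9.68862e+10.
½[f(11) + f(49)] = ½[1.77156e+06 + 1.38413e+10] = 6.92153e+09.
So far: 1.03808e+11.
Correction k=1: B_{2}/2! · (f^{(1)}(49) − f^{(1)}(11)) = 1/12 · (1.69485e+09 − 966306) = 1.41157e+08.
After k=1: 1.03949e+11.
Correction k=2: B_{4}/4! · (f^{(3)}(49) − f^{(3)}(11)) = −1/720 · (1.41179e+07 − 159720) = -19386.3.
After k=2: 1.03949e+11.
Correction k=3: B_{6}/6! · (f^{(5)}(49) − f^{(5)}(11)) = 1/30240 · (35280.0 − 7920.00) = 0.904762.
After k=3: 1.03949e+11.
Correction k=4: B_{8}/8! · (f^{(7)}(49) − f^{(7)}(11)) = −1/1209600 · (0.00000 − 0.00000) = 0.00000.

S_4 ≈ 1.03949e+11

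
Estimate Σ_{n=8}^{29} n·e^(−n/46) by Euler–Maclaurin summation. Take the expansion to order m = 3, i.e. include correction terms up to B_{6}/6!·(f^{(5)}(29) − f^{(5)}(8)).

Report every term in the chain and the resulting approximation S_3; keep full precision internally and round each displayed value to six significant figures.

S_3 ≈ 261.875

∫_8^29 x·e^(−x/46) dx evaluates to 250.836.
Endpoint term: (f(8) + f(29))/2 = (6.72296 + 15.4384)/2 = 11.0807.
So far: 261.917.
Correction k=1: B_{2}/2! · (f^{(1)}(29) − f^{(1)}(8)) = 1/12 · (0.196742 − 0.694219) = -0.0414564.
After k=1: 261.875.
Correction k=2: B_{4}/4! · (f^{(3)}(29) − f^{(3)}(8)) = −1/720 · (0.000596154 − 0.00112238) = 7.30871e-07.
After k=2: 261.875.
Correction k=3: B_{6}/6! · (f^{(5)}(29) − f^{(5)}(8)) = 1/30240 · (5.19532e-07 − 9.05804e-07) = -1.27735e-11.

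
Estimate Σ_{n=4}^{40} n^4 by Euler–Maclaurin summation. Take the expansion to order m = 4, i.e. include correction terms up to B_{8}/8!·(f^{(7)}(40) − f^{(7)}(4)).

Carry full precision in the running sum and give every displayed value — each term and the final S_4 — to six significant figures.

S_4 ≈ 2.17812e+07

The integral term ∫_4^40 x^4 dx = 2.04798e+07.
Endpoint term: (f(4) + f(40))/2 = (256.000 + 2.56000e+06)/2 = 1.28013e+06.
Running total after boundary: 2.17599e+07.
Correction k=1: B_{2}/2! · (f^{(1)}(40) − f^{(1)}(4)) = 1/12 · (256000 − 256.000) = 21312.0.
Partial sum through k=1: 2.17812e+07.
Correction k=2: B_{4}/4! · (f^{(3)}(40) − f^{(3)}(4)) = −1/720 · (960.000 − 96.0000) = -1.20000.
Partial sum through k=2: 2.17812e+07.
Correction k=3: B_{6}/6! · (f^{(5)}(40) − f^{(5)}(4)) = 1/30240 · (0.00000 − 0.00000) = 0.00000.
Partial sum through k=3: 2.17812e+07.
Correction k=4: B_{8}/8! · (f^{(7)}(40) − f^{(7)}(4)) = −1/1209600 · (0.00000 − 0.00000) = 0.00000.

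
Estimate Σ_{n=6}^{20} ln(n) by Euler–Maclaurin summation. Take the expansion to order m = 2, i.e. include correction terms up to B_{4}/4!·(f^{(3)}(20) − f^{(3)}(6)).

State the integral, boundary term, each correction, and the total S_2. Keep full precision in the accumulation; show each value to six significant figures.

∫_6^20 ln(x) dx evaluates to 35.1641.
Boundary: ½(f(6) + f(20)) = ½(1.79176 + 2.99573) = 2.39375.
So far: 37.5578.
Order-1 term: 1/12 · (0.0500000 − 0.166667) = -0.00972222.
After k=1: 37.5481.
Order-2 term: −1/720 · (0.000250000 − 0.00925926) = 1.25129e-05.

S_2 ≈ 37.5481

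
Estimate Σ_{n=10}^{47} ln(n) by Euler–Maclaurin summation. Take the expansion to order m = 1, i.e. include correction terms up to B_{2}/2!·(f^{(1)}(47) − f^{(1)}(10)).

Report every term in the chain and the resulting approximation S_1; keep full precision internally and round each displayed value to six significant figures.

The integral term ∫_10^47 ln(x) dx = 120.931.
Boundary: ½(f(10) + f(47)) = ½(2.30259 + 3.85015) = 3.07637.
Running total after boundary: 124.007.
Order-1 term: 1/12 · (0.0212766 − 0.100000) = -0.00656028.

S_1 ≈ 124.001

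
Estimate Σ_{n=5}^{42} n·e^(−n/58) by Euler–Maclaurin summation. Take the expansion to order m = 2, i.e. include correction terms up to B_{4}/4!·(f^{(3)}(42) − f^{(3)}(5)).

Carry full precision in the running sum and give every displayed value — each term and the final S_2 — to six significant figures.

S_2 ≈ 553.105

The integral term ∫_5^42 x·e^(−x/58) dx = 540.691.
Boundary: ½(f(5) + f(42)) = ½(4.58702 + 20.3592) = 12.4731.
Integral + boundary = 553.164.
Correction k=1: B_{2}/2! · (f^{(1)}(42) − f^{(1)}(5)) = 1/12 · (0.133722 − 0.838318) = -0.0587163.
Running total after k=1: 553.105.
Correction k=2: B_{4}/4! · (f^{(3)}(42) − f^{(3)}(5)) = −1/720 · (0.000327945 − 0.000794627) = 6.48170e-07.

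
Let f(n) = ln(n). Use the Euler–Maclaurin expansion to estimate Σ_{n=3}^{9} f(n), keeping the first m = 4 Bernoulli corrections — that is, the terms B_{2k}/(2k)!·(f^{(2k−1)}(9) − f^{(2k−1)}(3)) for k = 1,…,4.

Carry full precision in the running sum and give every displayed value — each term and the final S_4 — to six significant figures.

S_4 ≈ 12.1087

Integral: ∫_3^9 ln(x) dx = 10.4792.
Endpoint term: (f(3) + f(9))/2 = (1.09861 + 2.19722)/2 = 1.64792.
Integral + boundary = 12.1271.
k=1: B_{2}/(2)! × [f^{(1)}(9) − f^{(1)}(3)] = 1/12 × (0.111111 − 0.333333) = -0.0185185.
Partial sum through k=1: 12.1086.
k=2: B_{4}/(4)! × [f^{(3)}(9) − f^{(3)}(3)] = −1/720 × (0.00274348 − 0.0740741) = 9.90703e-05.
Partial sum through k=2: 12.1087.
k=3: B_{6}/(6)! × [f^{(5)}(9) − f^{(5)}(3)] = 1/30240 × (0.000406442 − 0.0987654) = -3.25261e-06.
Partial sum through k=3: 12.1087.
k=4: B_{8}/(8)! × [f^{(7)}(9) − f^{(7)}(3)] = −1/1209600 × (0.000150534 − 0.329218) = 2.72047e-07.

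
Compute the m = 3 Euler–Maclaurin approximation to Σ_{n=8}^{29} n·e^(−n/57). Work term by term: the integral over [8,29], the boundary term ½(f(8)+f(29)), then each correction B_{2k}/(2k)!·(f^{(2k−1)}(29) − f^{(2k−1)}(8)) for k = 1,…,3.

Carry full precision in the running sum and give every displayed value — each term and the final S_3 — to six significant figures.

S_3 ≈ 284.752

The integral term ∫_8^29 x·e^(−x/57) dx = 272.596.
Endpoint term: (f(8) + f(29))/2 = (6.95243 + 17.4358)/2 = 12.1941.
Running total after boundary: 284.790.
Correction k=1: B_{2}/2! · (f^{(1)}(29) − f^{(1)}(8)) = 1/12 · (0.295343 − 0.747081) = -0.0376448.
Partial sum through k=1: 284.752.
Correction k=2: B_{4}/4! · (f^{(3)}(29) − f^{(3)}(8)) = −1/720 · (0.000461006 − 0.000764908) = 4.22086e-07.
Partial sum through k=2: 284.752.
Correction k=3: B_{6}/6! · (f^{(5)}(29) − f^{(5)}(8)) = 1/30240 · (2.55805e-07 − 4.00085e-07) = -4.77116e-12.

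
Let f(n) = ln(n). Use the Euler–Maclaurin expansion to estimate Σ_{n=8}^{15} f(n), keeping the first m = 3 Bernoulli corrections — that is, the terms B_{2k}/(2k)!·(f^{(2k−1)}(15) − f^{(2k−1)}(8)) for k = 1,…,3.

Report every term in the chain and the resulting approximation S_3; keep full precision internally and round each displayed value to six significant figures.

Integral: ∫_8^15 ln(x) dx = 16.9852.
½[f(8) + f(15)] = ½[2.07944 + 2.70805] = 2.39375.
Integral + boundary = 19.3790.
Correction k=1: B_{2}/2! · (f^{(1)}(15) − f^{(1)}(8)) = 1/12 · (0.0666667 − 0.125000) = -0.00486111.
Running total after k=1: 19.3741.
Correction k=2: B_{4}/4! · (f^{(3)}(15) − f^{(3)}(8)) = −1/720 · (0.000592593 − 0.00390625) = 4.60230e-06.
Running total after k=2: 19.3741.
Correction k=3: B_{6}/6! · (f^{(5)}(15) − f^{(5)}(8)) = 1/30240 · (3.16049e-05 − 0.000732422) = -2.31752e-08.

S_3 ≈ 19.3741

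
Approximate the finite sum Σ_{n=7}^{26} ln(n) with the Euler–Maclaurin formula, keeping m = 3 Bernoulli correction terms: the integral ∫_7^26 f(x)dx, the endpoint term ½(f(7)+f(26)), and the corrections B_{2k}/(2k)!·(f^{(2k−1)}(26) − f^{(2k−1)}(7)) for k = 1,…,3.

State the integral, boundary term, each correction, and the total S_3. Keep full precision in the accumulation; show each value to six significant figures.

The integral term ∫_7^26 ln(x) dx = 52.0891.
Endpoint term: (f(7) + f(26))/2 = (1.94591 + 3.25810)/2 = 2.60200.
Running total after boundary: 54.6911.
Order-1 term: 1/12 · (0.0384615 − 0.142857) = -0.00869963.
Running total after k=1: 54.6824.
Order-2 term: −1/720 · (0.000113792 − 0.00583090) = 7.94043e-06.
Running total after k=2: 54.6825.
Order-3 term: 1/30240 · (2.01997e-06 − 0.00142798) = -4.71546e-08.

S_3 ≈ 54.6825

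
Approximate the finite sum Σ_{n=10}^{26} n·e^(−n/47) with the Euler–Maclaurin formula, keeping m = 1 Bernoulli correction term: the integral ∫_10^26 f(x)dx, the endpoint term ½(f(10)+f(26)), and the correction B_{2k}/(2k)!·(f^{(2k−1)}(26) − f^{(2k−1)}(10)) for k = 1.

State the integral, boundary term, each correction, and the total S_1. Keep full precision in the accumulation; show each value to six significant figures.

S_1 ≈ 203.836

The integral term ∫_10^26 x·e^(−x/47) dx = 192.350.
Boundary: ½(f(10) + f(26)) = ½(8.08345 + 14.9529) = 11.5182.
Running total after boundary: 203.868.
Correction k=1: B_{2}/2! · (f^{(1)}(26) − f^{(1)}(10)) = 1/12 · (0.256965 − 0.636357) = -0.0316160.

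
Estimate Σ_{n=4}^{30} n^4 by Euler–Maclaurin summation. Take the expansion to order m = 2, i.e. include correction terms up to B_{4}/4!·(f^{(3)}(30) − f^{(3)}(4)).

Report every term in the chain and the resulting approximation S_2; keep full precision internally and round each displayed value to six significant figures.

S_2 ≈ 5.27390e+06

∫_4^30 x^4 dx evaluates to 4.85980e+06.
Boundary: ½(f(4) + f(30)) = ½(256.000 + 810000) = 405128.
Integral + boundary = 5.26492e+06.
k=1: B_{2}/(2)! × [f^{(1)}(30) − f^{(1)}(4)] = 1/12 × (108000 − 256.000) = 8978.67.
After k=1: 5.27390e+06.
k=2: B_{4}/(4)! × [f^{(3)}(30) − f^{(3)}(4)] = −1/720 × (720.000 − 96.0000) = -0.866667.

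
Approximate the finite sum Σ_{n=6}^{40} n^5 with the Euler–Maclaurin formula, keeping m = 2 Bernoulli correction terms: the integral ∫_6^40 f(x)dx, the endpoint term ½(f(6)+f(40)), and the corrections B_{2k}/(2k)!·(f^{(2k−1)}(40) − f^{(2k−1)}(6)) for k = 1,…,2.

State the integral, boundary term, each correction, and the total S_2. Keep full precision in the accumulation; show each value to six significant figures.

S_2 ≈ 7.34929e+08

Integral: ∫_6^40 x^5 dx = 6.82659e+08.
Endpoint term: (f(6) + f(40))/2 = (7776.00 + 1.02400e+08)/2 = 5.12039e+07.
So far: 7.33863e+08.
Order-1 term: 1/12 · (1.28000e+07 − 6480.00) = 1.06613e+06.
After k=1: 7.34929e+08.
Order-2 term: −1/720 · (96000.0 − 2160.00) = -130.333.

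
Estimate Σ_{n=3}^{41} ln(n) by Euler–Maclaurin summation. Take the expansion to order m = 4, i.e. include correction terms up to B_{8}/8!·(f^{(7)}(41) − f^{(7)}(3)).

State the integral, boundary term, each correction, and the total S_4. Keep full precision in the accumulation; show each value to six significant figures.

S_4 ≈ 113.341

Integral: ∫_3^41 ln(x) dx = 110.961.
½[f(3) + f(41)] = ½[1.09861 + 3.71357] = 2.40609.
Integral + boundary = 113.367.
Order-1 term: 1/12 · (0.0243902 − 0.333333) = -0.0257453.
Running total after k=1: 113.341.
Order-2 term: −1/720 · (2.90187e-05 − 0.0740741) = 0.000102840.
Running total after k=2: 113.341.
Order-3 term: 1/30240 · (2.07153e-07 − 0.0987654) = -3.26605e-06.
Running total after k=3: 113.341.
Order-4 term: −1/1209600 · (3.69697e-09 − 0.329218) = 2.72171e-07.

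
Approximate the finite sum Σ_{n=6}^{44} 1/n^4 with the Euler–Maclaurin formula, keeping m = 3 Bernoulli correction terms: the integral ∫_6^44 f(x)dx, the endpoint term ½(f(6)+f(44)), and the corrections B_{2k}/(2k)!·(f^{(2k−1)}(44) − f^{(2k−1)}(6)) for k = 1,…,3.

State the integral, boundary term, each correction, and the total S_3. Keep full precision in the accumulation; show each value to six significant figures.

S_3 ≈ 0.00196752

The integral term ∫_6^44 1/x^4 dx = 0.00153930.
Boundary: ½(f(6) + f(44)) = ½(0.000771605 + 2.66802e-07) = 0.000385936.
Running total after boundary: 0.00192523.
Correction k=1: B_{2}/2! · (f^{(1)}(44) − f^{(1)}(6)) = 1/12 · (-2.42547e-08 − (-0.000514403)) = 4.28649e-05.
After k=1: 0.00196810.
Correction k=2: B_{4}/4! · (f^{(3)}(44) − f^{(3)}(6)) = −1/720 · (-3.75848e-10 − (-0.000428669)) = -5.95374e-07.
After k=2: 0.00196750.
Correction k=3: B_{6}/6! · (f^{(5)}(44) − f^{(5)}(6)) = 1/30240 · (-1.08716e-11 − (-0.000666819)) = 2.20509e-08.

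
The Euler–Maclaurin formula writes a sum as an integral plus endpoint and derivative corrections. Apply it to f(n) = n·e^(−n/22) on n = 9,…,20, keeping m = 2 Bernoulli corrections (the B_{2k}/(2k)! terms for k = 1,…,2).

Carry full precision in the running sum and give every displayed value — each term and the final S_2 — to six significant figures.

S_2 ≈ 87.7389

∫_9^20 x·e^(−x/22) dx evaluates to 80.7505.
½[f(9) + f(20)] = ½[5.97828 + 8.05781] = 7.01805.
Running total after boundary: 87.7685.
Order-1 term: 1/12 · (0.0366264 − 0.392514) = -0.0296573.
After k=1: 87.7389.
Order-2 term: −1/720 · (0.00174051 − 0.00355583) = 2.52128e-06.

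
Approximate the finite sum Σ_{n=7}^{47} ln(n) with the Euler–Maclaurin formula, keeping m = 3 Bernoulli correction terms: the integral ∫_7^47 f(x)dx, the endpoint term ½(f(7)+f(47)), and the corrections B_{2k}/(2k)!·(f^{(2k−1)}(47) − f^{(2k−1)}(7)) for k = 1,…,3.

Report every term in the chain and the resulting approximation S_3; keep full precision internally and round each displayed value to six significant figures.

∫_7^47 ln(x) dx evaluates to 127.336.
½[f(7) + f(47)] = ½[1.94591 + 3.85015] = 2.89803.
Integral + boundary = 130.234.
Order-1 term: 1/12 · (0.0212766 − 0.142857) = -0.0101317.
After k=1: 130.223.
Order-2 term: −1/720 · (1.92636e-05 − 0.00583090) = 8.07172e-06.
After k=2: 130.223.
Order-3 term: 1/30240 · (1.04646e-07 − 0.00142798) = -4.72180e-08.

S_3 ≈ 130.223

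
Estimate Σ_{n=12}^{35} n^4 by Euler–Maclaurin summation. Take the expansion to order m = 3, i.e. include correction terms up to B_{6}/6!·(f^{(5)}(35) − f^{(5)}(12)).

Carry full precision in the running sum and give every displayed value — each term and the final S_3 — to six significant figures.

S_3 ≈ 1.12290e+07

∫_12^35 x^4 dx evaluates to 1.04546e+07.
½[f(12) + f(35)] = ½[20736.0 + 1.50062e+06] = 760680.
So far: 1.12153e+07.
k=1: B_{2}/(2)! × [f^{(1)}(35) − f^{(1)}(12)] = 1/12 × (171500 − 6912.00) = 13715.7.
Partial sum through k=1: 1.12290e+07.
k=2: B_{4}/(4)! × [f^{(3)}(35) − f^{(3)}(12)] = −1/720 × (840.000 − 288.000) = -0.766667.
Partial sum through k=2: 1.12290e+07.
k=3: B_{6}/(6)! × [f^{(5)}(35) − f^{(5)}(12)] = 1/30240 × (0.00000 − 0.00000) = 0.00000.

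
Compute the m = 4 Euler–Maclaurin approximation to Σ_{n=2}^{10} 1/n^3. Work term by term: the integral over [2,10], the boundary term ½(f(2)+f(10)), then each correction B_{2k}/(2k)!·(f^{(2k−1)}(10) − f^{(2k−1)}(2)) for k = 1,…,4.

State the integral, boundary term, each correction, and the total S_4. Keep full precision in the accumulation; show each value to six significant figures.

Integral: ∫_2^10 1/x^3 dx = 0.120000.
Endpoint term: (f(2) + f(10))/2 = (0.125000 + 0.00100000)/2 = 0.0630000.
Integral + boundary = 0.183000.
k=1: B_{2}/(2)! × [f^{(1)}(10) − f^{(1)}(2)] = 1/12 × (-0.000300000 − (-0.187500)) = 0.0156000.
After k=1: 0.198600.
k=2: B_{4}/(4)! × [f^{(3)}(10) − f^{(3)}(2)] = −1/720 × (-6.00000e-05 − (-0.937500)) = -0.00130200.
After k=2: 0.197298.
k=3: B_{6}/(6)! × [f^{(5)}(10) − f^{(5)}(2)] = 1/30240 × (-2.52000e-05 − (-9.84375)) = 0.000325520.
After k=3: 0.197624.
k=4: B_{8}/(8)! × [f^{(7)}(10) − f^{(7)}(2)] = −1/1209600 × (-1.81440e-05 − (-177.188)) = -0.000146484.

S_4 ≈ 0.197477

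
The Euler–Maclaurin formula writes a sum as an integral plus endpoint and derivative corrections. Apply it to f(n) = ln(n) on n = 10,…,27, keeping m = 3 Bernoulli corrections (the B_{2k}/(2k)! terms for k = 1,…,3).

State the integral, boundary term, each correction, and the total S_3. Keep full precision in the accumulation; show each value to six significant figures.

S_3 ≈ 51.7557

The integral term ∫_10^27 ln(x) dx = 48.9617.
Boundary: ½(f(10) + f(27)) = ½(2.30259 + 3.29584) = 2.79921.
Integral + boundary = 51.7610.
k=1: B_{2}/(2)! × [f^{(1)}(27) − f^{(1)}(10)] = 1/12 × (0.0370370 − 0.100000) = -0.00524691.
After k=1: 51.7557.
k=2: B_{4}/(4)! × [f^{(3)}(27) − f^{(3)}(10)] = −1/720 × (0.000101611 − 0.00200000) = 2.63665e-06.
After k=2: 51.7557.
k=3: B_{6}/(6)! × [f^{(5)}(27) − f^{(5)}(10)] = 1/30240 × (1.67260e-06 − 0.000240000) = -7.88120e-09.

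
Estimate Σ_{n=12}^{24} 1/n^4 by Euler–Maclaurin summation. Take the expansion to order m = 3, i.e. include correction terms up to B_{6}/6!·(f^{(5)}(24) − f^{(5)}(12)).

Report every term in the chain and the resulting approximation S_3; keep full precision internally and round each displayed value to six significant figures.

S_3 ≈ 0.000195701

The integral term ∫_12^24 1/x^4 dx = 0.000168789.
Boundary: ½(f(12) + f(24)) = ½(4.82253e-05 + 3.01408e-06) = 2.56197e-05.
Integral + boundary = 0.000194408.
Correction k=1: B_{2}/2! · (f^{(1)}(24) − f^{(1)}(12)) = 1/12 · (-5.02347e-07 − (-1.60751e-05)) = 1.29773e-06.
Running total after k=1: 0.000195706.
Correction k=2: B_{4}/4! · (f^{(3)}(24) − f^{(3)}(12)) = −1/720 · (-2.61639e-08 − (-3.34898e-06)) = -4.61502e-09.
Running total after k=2: 0.000195701.
Correction k=3: B_{6}/6! · (f^{(5)}(24) − f^{(5)}(12)) = 1/30240 · (-2.54371e-09 − (-1.30238e-06)) = 4.29840e-11.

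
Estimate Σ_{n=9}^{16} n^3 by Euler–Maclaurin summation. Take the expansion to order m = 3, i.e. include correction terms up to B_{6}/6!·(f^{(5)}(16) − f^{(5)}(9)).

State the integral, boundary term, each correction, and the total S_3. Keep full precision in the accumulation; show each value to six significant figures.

S_3 ≈ 17200.0

The integral term ∫_9^16 x^3 dx = 14743.8.
Boundary: ½(f(9) + f(16)) = ½(729.000 + 4096.00) = 2412.50.
Running total after boundary: 17156.2.
k=1: B_{2}/(2)! × [f^{(1)}(16) − f^{(1)}(9)] = 1/12 × (768.000 − 243.000) = 43.7500.
After k=1: 17200.0.
k=2: B_{4}/(4)! × [f^{(3)}(16) − f^{(3)}(9)] = −1/720 × (6.00000 − 6.00000) = 0.00000.
After k=2: 17200.0.
k=3: B_{6}/(6)! × [f^{(5)}(16) − f^{(5)}(9)] = 1/30240 × (0.00000 − 0.00000) = 0.00000.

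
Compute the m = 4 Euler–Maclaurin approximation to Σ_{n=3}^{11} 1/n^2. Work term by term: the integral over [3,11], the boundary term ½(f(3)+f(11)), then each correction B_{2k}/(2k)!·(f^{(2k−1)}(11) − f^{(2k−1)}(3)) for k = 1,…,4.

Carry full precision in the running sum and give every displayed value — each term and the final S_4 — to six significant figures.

S_4 ≈ 0.308032

Integral: ∫_3^11 1/x^2 dx = 0.242424.
Endpoint term: (f(3) + f(11))/2 = (0.111111 + 0.00826446)/2 = 0.0596878.
So far: 0.302112.
k=1: B_{2}/(2)! × [f^{(1)}(11) − f^{(1)}(3)] = 1/12 × (-0.00150263 − (-0.0740741)) = 0.00604762.
After k=1: 0.308160.
k=2: B_{4}/(4)! × [f^{(3)}(11) − f^{(3)}(3)] = −1/720 × (-0.000149021 − (-0.0987654)) = -0.000136967.
After k=2: 0.308023.
k=3: B_{6}/(6)! × [f^{(5)}(11) − f^{(5)}(3)] = 1/30240 × (-3.69474e-05 − (-0.329218)) = 1.08856e-05.
After k=3: 0.308034.
k=4: B_{8}/(8)! × [f^{(7)}(11) − f^{(7)}(3)] = −1/1209600 × (-1.70996e-05 − (-2.04847)) = -1.69349e-06.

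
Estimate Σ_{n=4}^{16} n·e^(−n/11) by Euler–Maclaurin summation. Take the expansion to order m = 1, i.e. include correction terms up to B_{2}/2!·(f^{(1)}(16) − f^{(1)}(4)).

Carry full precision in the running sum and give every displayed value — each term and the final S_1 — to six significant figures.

The integral term ∫_4^16 x·e^(−x/11) dx = 45.3473.
½[f(4) + f(16)] = ½[2.78058 + 3.73610] = 3.25834.
Running total after boundary: 48.6057.
Correction k=1: B_{2}/2! · (f^{(1)}(16) − f^{(1)}(4)) = 1/12 · (-0.106139 − 0.442364) = -0.0457086.

S_1 ≈ 48.5600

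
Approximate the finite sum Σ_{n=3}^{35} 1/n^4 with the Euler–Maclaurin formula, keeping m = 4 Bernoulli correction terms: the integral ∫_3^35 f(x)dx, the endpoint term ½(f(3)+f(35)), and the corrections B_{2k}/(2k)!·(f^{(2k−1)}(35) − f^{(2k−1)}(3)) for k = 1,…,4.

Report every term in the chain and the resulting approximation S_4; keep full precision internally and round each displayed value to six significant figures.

S_4 ≈ 0.0198151

The integral term ∫_3^35 1/x^4 dx = 0.0123379.
½[f(3) + f(35)] = ½[0.0123457 + 6.66389e-07] = 0.00617317.
Integral + boundary = 0.0185111.
Correction k=1: B_{2}/2! · (f^{(1)}(35) − f^{(1)}(3)) = 1/12 · (-7.61587e-08 − (-0.0164609)) = 0.00137174.
Partial sum through k=1: 0.0198828.
Correction k=2: B_{4}/4! · (f^{(3)}(35) − f^{(3)}(3)) = −1/720 · (-1.86511e-09 − (-0.0548697)) = -7.62079e-05.
Partial sum through k=2: 0.0198066.
Correction k=3: B_{6}/6! · (f^{(5)}(35) − f^{(5)}(3)) = 1/30240 · (-8.52623e-11 − (-0.341411)) = 1.12901e-05.
Partial sum through k=3: 0.0198179.
Correction k=4: B_{8}/8! · (f^{(7)}(35) − f^{(7)}(3)) = −1/1209600 · (-6.26417e-12 − (-3.41411)) = -2.82251e-06.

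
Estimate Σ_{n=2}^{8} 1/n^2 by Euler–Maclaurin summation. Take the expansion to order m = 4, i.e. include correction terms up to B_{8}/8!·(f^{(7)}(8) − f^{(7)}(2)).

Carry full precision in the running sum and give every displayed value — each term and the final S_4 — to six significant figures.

S_4 ≈ 0.527401

∫_2^8 1/x^2 dx evaluates to 0.375000.
Endpoint term: (f(2) + f(8))/2 = (0.250000 + 0.0156250)/2 = 0.132812.
So far: 0.507812.
k=1: B_{2}/(2)! × [f^{(1)}(8) − f^{(1)}(2)] = 1/12 × (-0.00390625 − (-0.250000)) = 0.0205078.
Running total after k=1: 0.528320.
k=2: B_{4}/(4)! × [f^{(3)}(8) − f^{(3)}(2)] = −1/720 × (-0.000732422 − (-0.750000)) = -0.00104065.
Running total after k=2: 0.527280.
k=3: B_{6}/(6)! × [f^{(5)}(8) − f^{(5)}(2)] = 1/30240 × (-0.000343323 − (-5.62500)) = 0.000186001.
Running total after k=3: 0.527466.
k=4: B_{8}/(8)! × [f^{(7)}(8) − f^{(7)}(2)] = −1/1209600 × (-0.000300407 − (-78.7500)) = -6.51039e-05.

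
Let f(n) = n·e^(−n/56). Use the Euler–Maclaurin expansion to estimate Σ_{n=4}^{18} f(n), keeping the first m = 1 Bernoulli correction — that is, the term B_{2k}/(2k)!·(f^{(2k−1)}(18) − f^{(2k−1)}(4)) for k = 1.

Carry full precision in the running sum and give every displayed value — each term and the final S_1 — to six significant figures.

The integral term ∫_4^18 x·e^(−x/56) dx = 123.505.
½[f(4) + f(18)] = ½[3.72425 + 13.0520] = 8.38814.
Running total after boundary: 131.893.
Order-1 term: 1/12 · (0.492041 − 0.864558) = -0.0310431.

S_1 ≈ 131.862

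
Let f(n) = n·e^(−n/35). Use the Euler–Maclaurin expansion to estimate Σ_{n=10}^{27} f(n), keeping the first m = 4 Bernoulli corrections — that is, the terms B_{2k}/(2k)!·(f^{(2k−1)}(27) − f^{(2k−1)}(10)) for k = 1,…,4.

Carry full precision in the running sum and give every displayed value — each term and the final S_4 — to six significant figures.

Integral: ∫_10^27 x·e^(−x/35) dx = 180.273.
Endpoint term: (f(10) + f(27))/2 = (7.51477 + 12.4835)/2 = 9.99914.
So far: 190.272.
Order-1 term: 1/12 · (0.105680 − 0.536769) = -0.0359241.
After k=1: 190.236.
Order-2 term: −1/720 · (0.000841130 − 0.00166508) = 1.14438e-06.
After k=2: 190.236.
Order-3 term: 1/30240 · (1.30285e-06 − 2.36080e-06) = -3.49852e-11.
After k=3: 190.236.
Order-4 term: −1/1209600 · (1.56658e-09 − 2.74478e-09) = 9.74039e-16.

S_4 ≈ 190.236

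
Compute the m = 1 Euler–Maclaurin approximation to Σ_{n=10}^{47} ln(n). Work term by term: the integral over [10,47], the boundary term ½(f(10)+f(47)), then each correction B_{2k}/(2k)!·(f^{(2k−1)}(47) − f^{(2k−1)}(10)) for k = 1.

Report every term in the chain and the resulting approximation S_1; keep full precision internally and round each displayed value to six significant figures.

S_1 ≈ 124.001

Integral: ∫_10^47 ln(x) dx = 120.931.
½[f(10) + f(47)] = ½[2.30259 + 3.85015] = 3.07637.
So far: 124.007.
Order-1 term: 1/12 · (0.0212766 − 0.100000) = -0.00656028.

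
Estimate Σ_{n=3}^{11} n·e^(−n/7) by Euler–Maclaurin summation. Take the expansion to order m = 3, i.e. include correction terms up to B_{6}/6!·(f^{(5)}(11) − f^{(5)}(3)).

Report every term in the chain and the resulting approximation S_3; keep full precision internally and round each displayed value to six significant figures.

S_3 ≈ 21.5034

Integral: ∫_3^11 x·e^(−x/7) dx = 19.4245.
½[f(3) + f(11)] = ½[1.95432 + 2.28523] = 2.11977.
So far: 21.5442.
Correction k=1: B_{2}/2! · (f^{(1)}(11) − f^{(1)}(3)) = 1/12 · (-0.118713 − 0.372251) = -0.0409137.
Partial sum through k=1: 21.5033.
Correction k=2: B_{4}/4! · (f^{(3)}(11) − f^{(3)}(3)) = −1/720 · (0.00605680 − 0.0341863) = 3.90688e-05.
Partial sum through k=2: 21.5034.
Correction k=3: B_{6}/6! · (f^{(5)}(11) − f^{(5)}(3)) = 1/30240 · (0.000296660 − 0.00124032) = -3.12057e-08.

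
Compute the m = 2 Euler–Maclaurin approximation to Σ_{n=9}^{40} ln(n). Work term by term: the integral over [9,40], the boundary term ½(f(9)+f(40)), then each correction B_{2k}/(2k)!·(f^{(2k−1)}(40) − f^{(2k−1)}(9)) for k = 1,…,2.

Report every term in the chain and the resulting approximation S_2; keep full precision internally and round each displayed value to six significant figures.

S_2 ≈ 99.7160

The integral term ∫_9^40 ln(x) dx = 96.7802.
Endpoint term: (f(9) + f(40))/2 = (2.19722 + 3.68888)/2 = 2.94305.
So far: 99.7232.
Correction k=1: B_{2}/2! · (f^{(1)}(40) − f^{(1)}(9)) = 1/12 · (0.0250000 − 0.111111) = -0.00717593.
Partial sum through k=1: 99.7160.
Correction k=2: B_{4}/4! · (f^{(3)}(40) − f^{(3)}(9)) = −1/720 · (3.12500e-05 − 0.00274348) = 3.76699e-06.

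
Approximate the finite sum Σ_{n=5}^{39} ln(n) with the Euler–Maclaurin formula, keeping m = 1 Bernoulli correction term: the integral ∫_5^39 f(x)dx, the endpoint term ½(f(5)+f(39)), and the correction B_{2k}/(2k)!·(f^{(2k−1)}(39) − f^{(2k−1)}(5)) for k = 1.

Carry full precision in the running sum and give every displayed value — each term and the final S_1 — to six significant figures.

The integral term ∫_5^39 ln(x) dx = 100.832.
½[f(5) + f(39)] = ½[1.60944 + 3.66356] = 2.63650.
Running total after boundary: 103.468.
Order-1 term: 1/12 · (0.0256410 − 0.200000) = -0.0145299.

S_1 ≈ 103.454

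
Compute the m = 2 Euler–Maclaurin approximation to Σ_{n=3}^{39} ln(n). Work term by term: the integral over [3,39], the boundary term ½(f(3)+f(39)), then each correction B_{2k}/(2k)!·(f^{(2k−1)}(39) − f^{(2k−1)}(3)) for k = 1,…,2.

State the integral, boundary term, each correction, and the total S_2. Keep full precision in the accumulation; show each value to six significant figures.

The integral term ∫_3^39 ln(x) dx = 103.583.
½[f(3) + f(39)] = ½[1.09861 + 3.66356] = 2.38109.
Running total after boundary: 105.964.
Order-1 term: 1/12 · (0.0256410 − 0.333333) = -0.0256410.
After k=1: 105.939.
Order-2 term: −1/720 · (3.37160e-05 − 0.0740741) = 0.000102834.

S_2 ≈ 105.939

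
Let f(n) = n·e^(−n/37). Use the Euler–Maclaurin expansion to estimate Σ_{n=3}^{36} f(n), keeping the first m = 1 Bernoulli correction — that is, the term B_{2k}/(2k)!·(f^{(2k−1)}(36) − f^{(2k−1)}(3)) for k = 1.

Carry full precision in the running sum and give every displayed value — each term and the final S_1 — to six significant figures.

S_1 ≈ 351.989

Integral: ∫_3^36 x·e^(−x/37) dx = 343.872.
Boundary: ½(f(3) + f(36)) = ½(2.76636 + 13.6065) = 8.18642.
Integral + boundary = 352.059.
k=1: B_{2}/(2)! × [f^{(1)}(36) − f^{(1)}(3)] = 1/12 × (0.0102151 − 0.847353) = -0.0697615.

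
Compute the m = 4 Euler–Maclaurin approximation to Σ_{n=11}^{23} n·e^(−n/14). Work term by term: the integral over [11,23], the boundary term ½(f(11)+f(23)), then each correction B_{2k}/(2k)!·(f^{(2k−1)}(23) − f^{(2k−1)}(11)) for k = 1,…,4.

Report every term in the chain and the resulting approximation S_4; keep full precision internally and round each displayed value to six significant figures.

S_4 ≈ 64.0457

∫_11^23 x·e^(−x/14) dx evaluates to 59.3329.
Boundary: ½(f(11) + f(23)) = ½(5.01373 + 4.44881) = 4.73127.
So far: 64.0642.
k=1: B_{2}/(2)! × [f^{(1)}(23) − f^{(1)}(11)] = 1/12 × (-0.124346 − 0.0976701) = -0.0185013.
After k=1: 64.0457.
k=2: B_{4}/(4)! × [f^{(3)}(23) − f^{(3)}(11)] = −1/720 × (0.00133932 − 0.00514928) = 5.29160e-06.
After k=2: 64.0457.
k=3: B_{6}/(6)! × [f^{(5)}(23) − f^{(5)}(11)] = 1/30240 × (1.69034e-05 − 5.00012e-05) = -1.09450e-09.
After k=3: 64.0457.
k=4: B_{8}/(8)! × [f^{(7)}(23) − f^{(7)}(11)] = −1/1209600 × (1.37620e-07 − 3.76176e-07) = 1.97219e-13.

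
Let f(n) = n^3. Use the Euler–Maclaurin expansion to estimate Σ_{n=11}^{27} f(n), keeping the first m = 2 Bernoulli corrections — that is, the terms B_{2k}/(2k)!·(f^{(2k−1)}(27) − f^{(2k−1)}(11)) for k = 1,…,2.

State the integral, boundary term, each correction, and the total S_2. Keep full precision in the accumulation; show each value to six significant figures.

S_2 ≈ 139859

Integral: ∫_11^27 x^3 dx = 129200.
Boundary: ½(f(11) + f(27)) = ½(1331.00 + 19683.0) = 10507.0.
Integral + boundary = 139707.
Order-1 term: 1/12 · (2187.00 − 363.000) = 152.000.
After k=1: 139859.
Order-2 term: −1/720 · (6.00000 − 6.00000) = 0.00000.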